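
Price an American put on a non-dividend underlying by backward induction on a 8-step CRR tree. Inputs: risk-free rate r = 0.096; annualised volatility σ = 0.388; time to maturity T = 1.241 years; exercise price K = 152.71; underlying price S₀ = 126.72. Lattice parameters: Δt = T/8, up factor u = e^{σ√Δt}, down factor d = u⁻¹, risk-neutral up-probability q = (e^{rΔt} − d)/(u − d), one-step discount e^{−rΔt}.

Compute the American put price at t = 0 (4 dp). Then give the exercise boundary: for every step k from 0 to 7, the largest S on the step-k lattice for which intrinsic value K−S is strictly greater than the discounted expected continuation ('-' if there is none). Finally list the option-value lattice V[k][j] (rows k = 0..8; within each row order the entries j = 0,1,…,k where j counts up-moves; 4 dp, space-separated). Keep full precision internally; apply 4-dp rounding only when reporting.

price = 31.6305
boundary = - - 93.3490 108.7621 93.3490 108.7621 93.3490 108.7621
tree:
31.6305
44.0445 20.6691
59.3610 30.6676 11.6993
72.5898 43.9479 18.8480 5.1957
83.9439 59.3610 29.3789 9.3149 1.4028
93.6890 72.5898 43.9479 16.2871 2.9104 0.0000
102.0531 83.9439 59.3610 27.4868 6.0381 0.0000 0.0000
109.2318 93.6890 72.5898 43.9479 12.5272 0.0000 0.0000 0.0000
115.3933 102.0531 83.9439 59.3610 25.9900 0.0000 0.0000 0.0000 0.0000

Δt=0.15513  u=1.16511  d=0.85829  q=0.51077  discount=0.98522
step 8 (expiry): payoffs max(K−S,0) = 115.3933 102.0531 83.9439 59.3610 25.9900 0.0000 0.0000 0.0000 0.0000
step 7: (k=7,j=0): S=43.4782, (K−S)⁺=109.2318, hold=106.9745 ⇒ V=109.2318 exercise | (k=7,j=1): S=59.0210, (K−S)⁺=93.6890, hold=91.4317 ⇒ V=93.6890 exercise | (k=7,j=2): S=80.1202, (K−S)⁺=72.5898, hold=70.3325 ⇒ V=72.5898 exercise | (k=7,j=3): S=108.7621, (K−S)⁺=43.9479, hold=41.6906 ⇒ V=43.9479 exercise | (k=7,j=4): S=147.6430, (K−S)⁺=5.0670, hold=12.5272 ⇒ V=12.5272 continue | (k=7,j=5): S=200.4234, (K−S)⁺=0.0000, hold=0.0000 ⇒ V=0.0000 continue | (k=7,j=6): S=272.0720, (K−S)⁺=0.0000, hold=0.0000 ⇒ V=0.0000 continue | (k=7,j=7): S=369.3340, (K−S)⁺=0.0000, hold=0.0000 ⇒ V=0.0000 continue  boundary S*=108.7621
step 6: (k=6,j=0): S=50.6569, (K−S)⁺=102.0531, hold=99.7958 ⇒ V=102.0531 exercise | (k=6,j=1): S=68.7661, (K−S)⁺=83.9439, hold=81.6866 ⇒ V=83.9439 exercise | (k=6,j=2): S=93.3490, (K−S)⁺=59.3610, hold=57.1037 ⇒ V=59.3610 exercise | (k=6,j=3): S=126.7200, (K−S)⁺=25.9900, hold=27.4868 ⇒ V=27.4868 continue | (k=6,j=4): S=172.0207, (K−S)⁺=0.0000, hold=6.0381 ⇒ V=6.0381 continue | (k=6,j=5): S=233.5157, (K−S)⁺=0.0000, hold=0.0000 ⇒ V=0.0000 continue | (k=6,j=6): S=316.9943, (K−S)⁺=0.0000, hold=0.0000 ⇒ V=0.0000 continue  boundary S*=93.3490
step 5: (k=5,j=0): S=59.0210, (K−S)⁺=93.6890, hold=91.4317 ⇒ V=93.6890 exercise | (k=5,j=1): S=80.1202, (K−S)⁺=72.5898, hold=70.3325 ⇒ V=72.5898 exercise | (k=5,j=2): S=108.7621, (K−S)⁺=43.9479, hold=42.4438 ⇒ V=43.9479 exercise | (k=5,j=3): S=147.6430, (K−S)⁺=5.0670, hold=16.2871 ⇒ V=16.2871 continue | (k=5,j=4): S=200.4234, (K−S)⁺=0.0000, hold=2.9104 ⇒ V=2.9104 continue | (k=5,j=5): S=272.0720, (K−S)⁺=0.0000, hold=0.0000 ⇒ V=0.0000 continue  boundary S*=108.7621
step 4: (k=4,j=0): S=68.7661, (K−S)⁺=83.9439, hold=81.6866 ⇒ V=83.9439 exercise | (k=4,j=1): S=93.3490, (K−S)⁺=59.3610, hold=57.1037 ⇒ V=59.3610 exercise | (k=4,j=2): S=126.7200, (K−S)⁺=25.9900, hold=29.3789 ⇒ V=29.3789 continue | (k=4,j=3): S=172.0207, (K−S)⁺=0.0000, hold=9.3149 ⇒ V=9.3149 continue | (k=4,j=4): S=233.5157, (K−S)⁺=0.0000, hold=1.4028 ⇒ V=1.4028 continue  boundary S*=93.3490
step 3: (k=3,j=0): S=80.1202, (K−S)⁺=72.5898, hold=70.3325 ⇒ V=72.5898 exercise | (k=3,j=1): S=108.7621, (K−S)⁺=43.9479, hold=43.3960 ⇒ V=43.9479 exercise | (k=3,j=2): S=147.6430, (K−S)⁺=5.0670, hold=18.8480 ⇒ V=18.8480 continue | (k=3,j=3): S=200.4234, (K−S)⁺=0.0000, hold=5.1957 ⇒ V=5.1957 continue  boundary S*=108.7621
step 2: (k=2,j=0): S=93.3490, (K−S)⁺=59.3610, hold=57.1037 ⇒ V=59.3610 exercise | (k=2,j=1): S=126.7200, (K−S)⁺=25.9900, hold=30.6676 ⇒ V=30.6676 continue | (k=2,j=2): S=172.0207, (K−S)⁺=0.0000, hold=11.6993 ⇒ V=11.6993 continue  boundary S*=93.3490
step 1: (k=1,j=0): S=108.7621, (K−S)⁺=43.9479, hold=44.0445 ⇒ V=44.0445 continue | (k=1,j=1): S=147.6430, (K−S)⁺=5.0670, hold=20.6691 ⇒ V=20.6691 continue  boundary S*=-
step 0: (k=0,j=0): S=126.7200, (K−S)⁺=25.9900, hold=31.6305 ⇒ V=31.6305 continue  boundary S*=-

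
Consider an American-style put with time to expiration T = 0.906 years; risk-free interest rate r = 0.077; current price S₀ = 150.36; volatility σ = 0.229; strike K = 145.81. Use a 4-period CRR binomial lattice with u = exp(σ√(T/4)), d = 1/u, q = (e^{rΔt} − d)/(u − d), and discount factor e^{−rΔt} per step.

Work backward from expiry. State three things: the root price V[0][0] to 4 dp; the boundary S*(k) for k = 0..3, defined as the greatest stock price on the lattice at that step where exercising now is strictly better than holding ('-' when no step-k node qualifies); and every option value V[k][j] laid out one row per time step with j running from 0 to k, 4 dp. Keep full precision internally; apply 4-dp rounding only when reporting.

price = 7.0969
boundary = - - 120.9118 134.8343
tree:
7.0969
13.5486 2.1147
24.8982 4.8177 0.0000
37.3832 10.9757 0.0000 0.0000
48.5790 24.8982 0.0000 0.0000 0.0000

Δt=0.22650, u=1.11515, d=0.89674, q=0.55334, disc=e^(-rΔt)=0.98271
k=4 terminal: V=max(K-S,0) → 48.5790 24.8982 0.0000 0.0000 0.0000
k=3: j=0 S=108.4268 intr=37.3832 cont=34.8623 V=37.3832[EX]; j=1 S=134.8343 intr=10.9757 cont=10.9289 V=10.9757[EX]; j=2 S=167.6734 intr=0.0000 cont=0.0000 V=0.0000[hold]; j=3 S=208.5105 intr=0.0000 cont=0.0000 V=0.0000[hold]  S*(3)=134.8343
k=2: j=0 S=120.9118 intr=24.8982 cont=22.3773 V=24.8982[EX]; j=1 S=150.3600 intr=0.0000 cont=4.8177 V=4.8177[hold]; j=2 S=186.9804 intr=0.0000 cont=0.0000 V=0.0000[hold]  S*(2)=120.9118
k=1: j=0 S=134.8343 intr=10.9757 cont=13.5486 V=13.5486[hold]; j=1 S=167.6734 intr=0.0000 cont=2.1147 V=2.1147[hold]  S*(1)=-
k=0: j=0 S=150.3600 intr=0.0000 cont=7.0969 V=7.0969[hold]  S*(0)=-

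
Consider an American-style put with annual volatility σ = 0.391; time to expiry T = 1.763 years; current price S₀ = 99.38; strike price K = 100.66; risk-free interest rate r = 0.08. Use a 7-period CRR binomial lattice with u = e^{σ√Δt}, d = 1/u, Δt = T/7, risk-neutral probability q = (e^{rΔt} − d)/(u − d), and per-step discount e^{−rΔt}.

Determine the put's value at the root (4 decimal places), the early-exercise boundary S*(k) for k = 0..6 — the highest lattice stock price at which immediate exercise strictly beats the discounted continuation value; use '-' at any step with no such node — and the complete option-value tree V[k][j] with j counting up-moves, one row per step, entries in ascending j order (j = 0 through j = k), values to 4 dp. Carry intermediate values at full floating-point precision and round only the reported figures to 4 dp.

params: Δt=0.25186 u=1.21680 d=0.82183 q=0.50263 e^(-rΔt)=0.98005
t_7 payoffs: 75.4969 63.4035 45.4979 18.9868 0.0000 0.0000 0.0000 0.0000
t_6: node(6,0) S=30.6184 payoff=70.0416 vs cont=68.0337 → 70.0416 [stop]  node(6,1) S=45.3337 payoff=55.3263 vs cont=53.3184 → 55.3263 [stop]  node(6,2) S=67.1213 payoff=33.5387 vs cont=31.5309 → 33.5387 [stop]  node(6,3) S=99.3800 payoff=1.2800 vs cont=9.2551 → 9.2551 [wait]  node(6,4) S=147.1423 payoff=0.0000 vs cont=0.0000 → 0.0000 [wait]  node(6,5) S=217.8594 payoff=0.0000 vs cont=0.0000 → 0.0000 [wait]  node(6,6) S=322.5634 payoff=0.0000 vs cont=0.0000 → 0.0000 [wait]  ⇒ S*(6)=67.1213
t_5: node(5,0) S=37.2565 payoff=63.4035 vs cont=61.3956 → 63.4035 [stop]  node(5,1) S=55.1621 payoff=45.4979 vs cont=43.4900 → 45.4979 [stop]  node(5,2) S=81.6732 payoff=18.9868 vs cont=20.9075 → 20.9075 [wait]  node(5,3) S=120.9256 payoff=0.0000 vs cont=4.5114 → 4.5114 [wait]  node(5,4) S=179.0429 payoff=0.0000 vs cont=0.0000 → 0.0000 [wait]  node(5,5) S=265.0915 payoff=0.0000 vs cont=0.0000 → 0.0000 [wait]  ⇒ S*(5)=55.1621
t_4: node(4,0) S=45.3337 payoff=55.3263 vs cont=53.3184 → 55.3263 [stop]  node(4,1) S=67.1213 payoff=33.5387 vs cont=32.4770 → 33.5387 [stop]  node(4,2) S=99.3800 payoff=1.2800 vs cont=12.4136 → 12.4136 [wait]  node(4,3) S=147.1423 payoff=0.0000 vs cont=2.1991 → 2.1991 [wait]  node(4,4) S=217.8594 payoff=0.0000 vs cont=0.0000 → 0.0000 [wait]  ⇒ S*(4)=67.1213
t_3: node(3,0) S=55.1621 payoff=45.4979 vs cont=43.4900 → 45.4979 [stop]  node(3,1) S=81.6732 payoff=18.9868 vs cont=22.4634 → 22.4634 [wait]  node(3,2) S=120.9256 payoff=0.0000 vs cont=7.1343 → 7.1343 [wait]  node(3,3) S=179.0429 payoff=0.0000 vs cont=1.0719 → 1.0719 [wait]  ⇒ S*(3)=55.1621
t_2: node(2,0) S=67.1213 payoff=33.5387 vs cont=33.2435 → 33.5387 [stop]  node(2,1) S=99.3800 payoff=1.2800 vs cont=14.4641 → 14.4641 [wait]  node(2,2) S=147.1423 payoff=0.0000 vs cont=4.0056 → 4.0056 [wait]  ⇒ S*(2)=67.1213
t_1: node(1,0) S=81.6732 payoff=18.9868 vs cont=23.4735 → 23.4735 [wait]  node(1,1) S=120.9256 payoff=0.0000 vs cont=9.0237 → 9.0237 [wait]  ⇒ S*(1)=-
t_0: node(0,0) S=99.3800 payoff=1.2800 vs cont=15.8872 → 15.8872 [wait]  ⇒ S*(0)=-

price = 15.8872
boundary = - - 67.1213 55.1621 67.1213 55.1621 67.1213
tree:
15.8872
23.4735 9.0237
33.5387 14.4641 4.0056
45.4979 22.4634 7.1343 1.0719
55.3263 33.5387 12.4136 2.1991 0.0000
63.4035 45.4979 20.9075 4.5114 0.0000 0.0000
70.0416 55.3263 33.5387 9.2551 0.0000 0.0000 0.0000
75.4969 63.4035 45.4979 18.9868 0.0000 0.0000 0.0000 0.0000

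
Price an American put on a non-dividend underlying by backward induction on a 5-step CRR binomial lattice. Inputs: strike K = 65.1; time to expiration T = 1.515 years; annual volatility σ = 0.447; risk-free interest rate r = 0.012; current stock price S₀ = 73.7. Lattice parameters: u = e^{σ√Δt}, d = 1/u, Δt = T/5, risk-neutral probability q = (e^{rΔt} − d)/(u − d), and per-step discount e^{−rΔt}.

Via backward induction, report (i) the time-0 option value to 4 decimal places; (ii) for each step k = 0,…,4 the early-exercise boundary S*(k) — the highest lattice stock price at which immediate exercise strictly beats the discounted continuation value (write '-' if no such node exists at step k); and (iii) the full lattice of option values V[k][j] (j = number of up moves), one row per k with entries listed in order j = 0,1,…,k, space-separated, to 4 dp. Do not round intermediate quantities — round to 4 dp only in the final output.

params: Δt=0.30300 u=1.27897 d=0.78188 q=0.44612 e^(-rΔt)=0.99637
t_5 payoffs: 43.5638 29.8719 7.4754 0.0000 0.0000 0.0000
t_4: node(4,0) S=27.5442 payoff=37.5558 vs cont=37.3196 → 37.5558 [stop]  node(4,1) S=45.0556 payoff=20.0444 vs cont=19.8082 → 20.0444 [stop]  node(4,2) S=73.7000 payoff=0.0000 vs cont=4.1254 → 4.1254 [wait]  node(4,3) S=120.5554 payoff=0.0000 vs cont=0.0000 → 0.0000 [wait]  node(4,4) S=197.1994 payoff=0.0000 vs cont=0.0000 → 0.0000 [wait]  ⇒ S*(4)=45.0556
t_3: node(3,0) S=35.2281 payoff=29.8719 vs cont=29.6356 → 29.8719 [stop]  node(3,1) S=57.6246 payoff=7.4754 vs cont=12.8956 → 12.8956 [wait]  node(3,2) S=94.2599 payoff=0.0000 vs cont=2.2767 → 2.2767 [wait]  node(3,3) S=154.1864 payoff=0.0000 vs cont=0.0000 → 0.0000 [wait]  ⇒ S*(3)=35.2281
t_2: node(2,0) S=45.0556 payoff=20.0444 vs cont=22.2175 → 22.2175 [wait]  node(2,1) S=73.7000 payoff=0.0000 vs cont=8.1287 → 8.1287 [wait]  node(2,2) S=120.5554 payoff=0.0000 vs cont=1.2564 → 1.2564 [wait]  ⇒ S*(2)=-
t_1: node(1,0) S=57.6246 payoff=7.4754 vs cont=15.8743 → 15.8743 [wait]  node(1,1) S=94.2599 payoff=0.0000 vs cont=5.0444 → 5.0444 [wait]  ⇒ S*(1)=-
t_0: node(0,0) S=73.7000 payoff=0.0000 vs cont=11.0028 → 11.0028 [wait]  ⇒ S*(0)=-

price = 11.0028
boundary = - - - 35.2281 45.0556
tree:
11.0028
15.8743 5.0444
22.2175 8.1287 1.2564
29.8719 12.8956 2.2767 0.0000
37.5558 20.0444 4.1254 0.0000 0.0000
43.5638 29.8719 7.4754 0.0000 0.0000 0.0000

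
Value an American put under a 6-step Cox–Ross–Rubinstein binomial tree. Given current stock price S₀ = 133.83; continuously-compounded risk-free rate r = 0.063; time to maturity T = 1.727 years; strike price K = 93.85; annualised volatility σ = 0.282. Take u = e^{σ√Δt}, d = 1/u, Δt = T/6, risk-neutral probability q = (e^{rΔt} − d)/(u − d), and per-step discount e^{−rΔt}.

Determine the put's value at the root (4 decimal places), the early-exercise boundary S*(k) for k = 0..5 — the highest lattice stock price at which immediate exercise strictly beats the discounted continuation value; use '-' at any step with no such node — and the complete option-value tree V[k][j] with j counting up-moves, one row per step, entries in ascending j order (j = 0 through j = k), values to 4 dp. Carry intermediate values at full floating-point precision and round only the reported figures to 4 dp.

Δt=0.28783, u=1.16334, d=0.85960, q=0.52249, disc=e^(-rΔt)=0.98203
k=6 terminal: V=max(K-S,0) → 39.8594 20.7815 0.0000 0.0000 0.0000 0.0000 0.0000
k=5: j=0 S=62.8093 intr=31.0407 cont=29.3542 V=31.0407[EX]; j=1 S=85.0033 intr=8.8467 cont=9.7450 V=9.7450[hold]; j=2 S=115.0397 intr=0.0000 cont=0.0000 V=0.0000[hold]; j=3 S=155.6895 intr=0.0000 cont=0.0000 V=0.0000[hold]; j=4 S=210.7031 intr=0.0000 cont=0.0000 V=0.0000[hold]; j=5 S=285.1561 intr=0.0000 cont=0.0000 V=0.0000[hold]  S*(5)=62.8093
k=4: j=0 S=73.0685 intr=20.7815 cont=19.5560 V=20.7815[EX]; j=1 S=98.8876 intr=0.0000 cont=4.5697 V=4.5697[hold]; j=2 S=133.8300 intr=0.0000 cont=0.0000 V=0.0000[hold]; j=3 S=181.1195 intr=0.0000 cont=0.0000 V=0.0000[hold]; j=4 S=245.1189 intr=0.0000 cont=0.0000 V=0.0000[hold]  S*(4)=73.0685
k=3: j=0 S=85.0033 intr=8.8467 cont=12.0897 V=12.0897[hold]; j=1 S=115.0397 intr=0.0000 cont=2.1428 V=2.1428[hold]; j=2 S=155.6895 intr=0.0000 cont=0.0000 V=0.0000[hold]; j=3 S=210.7031 intr=0.0000 cont=0.0000 V=0.0000[hold]  S*(3)=-
k=2: j=0 S=98.8876 intr=0.0000 cont=6.7687 V=6.7687[hold]; j=1 S=133.8300 intr=0.0000 cont=1.0048 V=1.0048[hold]; j=2 S=181.1195 intr=0.0000 cont=0.0000 V=0.0000[hold]  S*(2)=-
k=1: j=0 S=115.0397 intr=0.0000 cont=3.6896 V=3.6896[hold]; j=1 S=155.6895 intr=0.0000 cont=0.4712 V=0.4712[hold]  S*(1)=-
k=0: j=0 S=133.8300 intr=0.0000 cont=1.9719 V=1.9719[hold]  S*(0)=-

price = 1.9719
boundary = - - - - 73.0685 62.8093
tree:
1.9719
3.6896 0.4712
6.7687 1.0048 0.0000
12.0897 2.1428 0.0000 0.0000
20.7815 4.5697 0.0000 0.0000 0.0000
31.0407 9.7450 0.0000 0.0000 0.0000 0.0000
39.8594 20.7815 0.0000 0.0000 0.0000 0.0000 0.0000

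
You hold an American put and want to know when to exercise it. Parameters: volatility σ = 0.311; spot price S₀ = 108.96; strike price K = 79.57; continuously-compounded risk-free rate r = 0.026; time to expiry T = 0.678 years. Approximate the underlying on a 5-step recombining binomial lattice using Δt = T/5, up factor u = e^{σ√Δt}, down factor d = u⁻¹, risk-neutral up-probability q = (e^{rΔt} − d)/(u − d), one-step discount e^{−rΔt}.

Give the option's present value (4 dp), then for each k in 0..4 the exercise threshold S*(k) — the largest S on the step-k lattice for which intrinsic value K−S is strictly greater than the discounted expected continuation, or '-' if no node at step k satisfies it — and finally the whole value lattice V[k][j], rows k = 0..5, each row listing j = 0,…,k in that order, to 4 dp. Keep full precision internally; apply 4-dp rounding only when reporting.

Δt=0.13560  u=1.12134  d=0.89179  q=0.48679  discount=0.99648
step 5 (expiry): payoffs max(K−S,0) = 18.1111 2.2917 0.0000 0.0000 0.0000 0.0000
step 4: (k=4,j=0): S=68.9162, (K−S)⁺=10.6538, hold=10.3737 ⇒ V=10.6538 exercise | (k=4,j=1): S=86.6551, (K−S)⁺=0.0000, hold=1.1720 ⇒ V=1.1720 continue | (k=4,j=2): S=108.9600, (K−S)⁺=0.0000, hold=0.0000 ⇒ V=0.0000 continue | (k=4,j=3): S=137.0061, (K−S)⁺=0.0000, hold=0.0000 ⇒ V=0.0000 continue | (k=4,j=4): S=172.2712, (K−S)⁺=0.0000, hold=0.0000 ⇒ V=0.0000 continue  boundary S*=68.9162
step 3: (k=3,j=0): S=77.2783, (K−S)⁺=2.2917, hold=6.0169 ⇒ V=6.0169 continue | (k=3,j=1): S=97.1697, (K−S)⁺=0.0000, hold=0.5994 ⇒ V=0.5994 continue | (k=3,j=2): S=122.1810, (K−S)⁺=0.0000, hold=0.0000 ⇒ V=0.0000 continue | (k=3,j=3): S=153.6301, (K−S)⁺=0.0000, hold=0.0000 ⇒ V=0.0000 continue  boundary S*=-
step 2: (k=2,j=0): S=86.6551, (K−S)⁺=0.0000, hold=3.3678 ⇒ V=3.3678 continue | (k=2,j=1): S=108.9600, (K−S)⁺=0.0000, hold=0.3065 ⇒ V=0.3065 continue | (k=2,j=2): S=137.0061, (K−S)⁺=0.0000, hold=0.0000 ⇒ V=0.0000 continue  boundary S*=-
step 1: (k=1,j=0): S=97.1697, (K−S)⁺=0.0000, hold=1.8710 ⇒ V=1.8710 continue | (k=1,j=1): S=122.1810, (K−S)⁺=0.0000, hold=0.1568 ⇒ V=0.1568 continue  boundary S*=-
step 0: (k=0,j=0): S=108.9600, (K−S)⁺=0.0000, hold=1.0329 ⇒ V=1.0329 continue  boundary S*=-

price = 1.0329
boundary = - - - - 68.9162
tree:
1.0329
1.8710 0.1568
3.3678 0.3065 0.0000
6.0169 0.5994 0.0000 0.0000
10.6538 1.1720 0.0000 0.0000 0.0000
18.1111 2.2917 0.0000 0.0000 0.0000 0.0000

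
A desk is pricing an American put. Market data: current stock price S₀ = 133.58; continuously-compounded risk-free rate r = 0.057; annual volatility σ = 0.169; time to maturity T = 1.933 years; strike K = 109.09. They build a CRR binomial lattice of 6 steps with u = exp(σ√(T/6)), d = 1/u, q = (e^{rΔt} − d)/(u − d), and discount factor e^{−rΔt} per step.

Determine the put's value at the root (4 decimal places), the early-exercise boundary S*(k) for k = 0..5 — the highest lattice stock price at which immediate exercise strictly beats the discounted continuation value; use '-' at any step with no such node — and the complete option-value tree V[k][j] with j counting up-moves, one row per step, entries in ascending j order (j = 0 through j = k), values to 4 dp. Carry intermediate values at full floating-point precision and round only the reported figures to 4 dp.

price = 1.1831
boundary = - - - - 91.0132 100.1760
tree:
1.1831
2.4481 0.2767
4.9500 0.6591 0.0000
9.6903 1.5704 0.0000 0.0000
18.0768 3.7415 0.0000 0.0000 0.0000
26.4015 8.9140 0.0000 0.0000 0.0000 0.0000
33.9647 18.0768 0.0000 0.0000 0.0000 0.0000 0.0000

params: Δt=0.32217 u=1.10068 d=0.90853 q=0.57249 e^(-rΔt)=0.98180
t_6 payoffs: 33.9647 18.0768 0.0000 0.0000 0.0000 0.0000 0.0000
t_5: node(5,0) S=82.6885 payoff=26.4015 vs cont=24.4165 → 26.4015 [stop]  node(5,1) S=100.1760 payoff=8.9140 vs cont=7.5873 → 8.9140 [stop]  node(5,2) S=121.3619 payoff=0.0000 vs cont=0.0000 → 0.0000 [wait]  node(5,3) S=147.0282 payoff=0.0000 vs cont=0.0000 → 0.0000 [wait]  node(5,4) S=178.1227 payoff=0.0000 vs cont=0.0000 → 0.0000 [wait]  node(5,5) S=215.7931 payoff=0.0000 vs cont=0.0000 → 0.0000 [wait]  ⇒ S*(5)=100.1760
t_4: node(4,0) S=91.0132 payoff=18.0768 vs cont=16.0918 → 18.0768 [stop]  node(4,1) S=110.2613 payoff=0.0000 vs cont=3.7415 → 3.7415 [wait]  node(4,2) S=133.5800 payoff=0.0000 vs cont=0.0000 → 0.0000 [wait]  node(4,3) S=161.8303 payoff=0.0000 vs cont=0.0000 → 0.0000 [wait]  node(4,4) S=196.0552 payoff=0.0000 vs cont=0.0000 → 0.0000 [wait]  ⇒ S*(4)=91.0132
t_3: node(3,0) S=100.1760 payoff=8.9140 vs cont=9.6903 → 9.6903 [wait]  node(3,1) S=121.3619 payoff=0.0000 vs cont=1.5704 → 1.5704 [wait]  node(3,2) S=147.0282 payoff=0.0000 vs cont=0.0000 → 0.0000 [wait]  node(3,3) S=178.1227 payoff=0.0000 vs cont=0.0000 → 0.0000 [wait]  ⇒ S*(3)=-
t_2: node(2,0) S=110.2613 payoff=0.0000 vs cont=4.9500 → 4.9500 [wait]  node(2,1) S=133.5800 payoff=0.0000 vs cont=0.6591 → 0.6591 [wait]  node(2,2) S=161.8303 payoff=0.0000 vs cont=0.0000 → 0.0000 [wait]  ⇒ S*(2)=-
t_1: node(1,0) S=121.3619 payoff=0.0000 vs cont=2.4481 → 2.4481 [wait]  node(1,1) S=147.0282 payoff=0.0000 vs cont=0.2767 → 0.2767 [wait]  ⇒ S*(1)=-
t_0: node(0,0) S=133.5800 payoff=0.0000 vs cont=1.1831 → 1.1831 [wait]  ⇒ S*(0)=-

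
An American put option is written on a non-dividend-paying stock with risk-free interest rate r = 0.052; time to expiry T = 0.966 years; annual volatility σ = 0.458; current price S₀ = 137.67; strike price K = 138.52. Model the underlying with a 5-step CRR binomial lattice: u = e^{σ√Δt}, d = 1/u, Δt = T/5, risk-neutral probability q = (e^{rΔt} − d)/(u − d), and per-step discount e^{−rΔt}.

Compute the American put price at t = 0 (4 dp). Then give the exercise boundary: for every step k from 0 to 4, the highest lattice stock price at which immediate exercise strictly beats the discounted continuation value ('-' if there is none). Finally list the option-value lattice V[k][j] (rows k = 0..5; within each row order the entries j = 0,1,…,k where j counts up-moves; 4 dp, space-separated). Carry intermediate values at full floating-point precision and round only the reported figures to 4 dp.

price = 22.9466
boundary = - - - 75.2582 92.0412
tree:
22.9466
33.5705 11.6807
47.2368 19.1645 3.6492
63.2618 30.5119 7.0177 0.0000
76.9846 46.4788 13.4956 0.0000 0.0000
88.2051 63.2618 25.9531 0.0000 0.0000 0.0000

Δt=0.19320, u=1.22301, d=0.81766, q=0.47475, disc=e^(-rΔt)=0.99000
k=5 terminal: V=max(K-S,0) → 88.2051 63.2618 25.9531 0.0000 0.0000 0.0000
k=4: j=0 S=61.5354 intr=76.9846 cont=75.5999 V=76.9846[EX]; j=1 S=92.0412 intr=46.4788 cont=45.0942 V=46.4788[EX]; j=2 S=137.6700 intr=0.8500 cont=13.4956 V=13.4956[hold]; j=3 S=205.9190 intr=0.0000 cont=0.0000 V=0.0000[hold]; j=4 S=308.0020 intr=0.0000 cont=0.0000 V=0.0000[hold]  S*(4)=92.0412
k=3: j=0 S=75.2582 intr=63.2618 cont=61.8772 V=63.2618[EX]; j=1 S=112.5669 intr=25.9531 cont=30.5119 V=30.5119[hold]; j=2 S=168.3712 intr=0.0000 cont=7.0177 V=7.0177[hold]; j=3 S=251.8402 intr=0.0000 cont=0.0000 V=0.0000[hold]  S*(3)=75.2582
k=2: j=0 S=92.0412 intr=46.4788 cont=47.2368 V=47.2368[hold]; j=1 S=137.6700 intr=0.8500 cont=19.1645 V=19.1645[hold]; j=2 S=205.9190 intr=0.0000 cont=3.6492 V=3.6492[hold]  S*(2)=-
k=1: j=0 S=112.5669 intr=25.9531 cont=33.5705 V=33.5705[hold]; j=1 S=168.3712 intr=0.0000 cont=11.6807 V=11.6807[hold]  S*(1)=-
k=0: j=0 S=137.6700 intr=0.8500 cont=22.9466 V=22.9466[hold]  S*(0)=-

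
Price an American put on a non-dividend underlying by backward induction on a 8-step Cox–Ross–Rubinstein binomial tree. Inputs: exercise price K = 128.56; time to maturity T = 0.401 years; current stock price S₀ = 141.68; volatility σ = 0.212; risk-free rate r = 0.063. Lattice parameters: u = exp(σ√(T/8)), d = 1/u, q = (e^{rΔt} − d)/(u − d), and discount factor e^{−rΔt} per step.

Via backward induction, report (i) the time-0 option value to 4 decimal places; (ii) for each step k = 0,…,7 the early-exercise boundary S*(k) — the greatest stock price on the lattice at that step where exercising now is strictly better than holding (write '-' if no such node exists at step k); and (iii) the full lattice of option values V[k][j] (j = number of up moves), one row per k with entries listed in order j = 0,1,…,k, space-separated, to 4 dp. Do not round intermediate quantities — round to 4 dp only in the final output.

Δt=0.05013  u=1.04861  d=0.95364  q=0.52144  discount=0.99685
step 8 (expiry): payoffs max(K−S,0) = 31.6425 21.9915 11.3795 0.0000 0.0000 0.0000 0.0000 0.0000 0.0000
step 7: (k=7,j=0): S=101.6285, (K−S)⁺=26.9315, hold=26.5262 ⇒ V=26.9315 exercise | (k=7,j=1): S=111.7486, (K−S)⁺=16.8114, hold=16.4061 ⇒ V=16.8114 exercise | (k=7,j=2): S=122.8765, (K−S)⁺=5.6835, hold=5.4286 ⇒ V=5.6835 exercise | (k=7,j=3): S=135.1124, (K−S)⁺=0.0000, hold=0.0000 ⇒ V=0.0000 continue | (k=7,j=4): S=148.5668, (K−S)⁺=0.0000, hold=0.0000 ⇒ V=0.0000 continue | (k=7,j=5): S=163.3610, (K−S)⁺=0.0000, hold=0.0000 ⇒ V=0.0000 continue | (k=7,j=6): S=179.6284, (K−S)⁺=0.0000, hold=0.0000 ⇒ V=0.0000 continue | (k=7,j=7): S=197.5157, (K−S)⁺=0.0000, hold=0.0000 ⇒ V=0.0000 continue  boundary S*=122.8765
step 6: (k=6,j=0): S=106.5685, (K−S)⁺=21.9915, hold=21.5862 ⇒ V=21.9915 exercise | (k=6,j=1): S=117.1805, (K−S)⁺=11.3795, hold=10.9742 ⇒ V=11.3795 exercise | (k=6,j=2): S=128.8493, (K−S)⁺=0.0000, hold=2.7113 ⇒ V=2.7113 continue | (k=6,j=3): S=141.6800, (K−S)⁺=0.0000, hold=0.0000 ⇒ V=0.0000 continue | (k=6,j=4): S=155.7884, (K−S)⁺=0.0000, hold=0.0000 ⇒ V=0.0000 continue | (k=6,j=5): S=171.3017, (K−S)⁺=0.0000, hold=0.0000 ⇒ V=0.0000 continue | (k=6,j=6): S=188.3598, (K−S)⁺=0.0000, hold=0.0000 ⇒ V=0.0000 continue  boundary S*=117.1805
step 5: (k=5,j=0): S=111.7486, (K−S)⁺=16.8114, hold=16.4061 ⇒ V=16.8114 exercise | (k=5,j=1): S=122.8765, (K−S)⁺=5.6835, hold=6.8379 ⇒ V=6.8379 continue | (k=5,j=2): S=135.1124, (K−S)⁺=0.0000, hold=1.2934 ⇒ V=1.2934 continue | (k=5,j=3): S=148.5668, (K−S)⁺=0.0000, hold=0.0000 ⇒ V=0.0000 continue | (k=5,j=4): S=163.3610, (K−S)⁺=0.0000, hold=0.0000 ⇒ V=0.0000 continue | (k=5,j=5): S=179.6284, (K−S)⁺=0.0000, hold=0.0000 ⇒ V=0.0000 continue  boundary S*=111.7486
step 4: (k=4,j=0): S=117.1805, (K−S)⁺=11.3795, hold=11.5742 ⇒ V=11.5742 continue | (k=4,j=1): S=128.8493, (K−S)⁺=0.0000, hold=3.9343 ⇒ V=3.9343 continue | (k=4,j=2): S=141.6800, (K−S)⁺=0.0000, hold=0.6170 ⇒ V=0.6170 continue | (k=4,j=3): S=155.7884, (K−S)⁺=0.0000, hold=0.0000 ⇒ V=0.0000 continue | (k=4,j=4): S=171.3017, (K−S)⁺=0.0000, hold=0.0000 ⇒ V=0.0000 continue  boundary S*=-
step 3: (k=3,j=0): S=122.8765, (K−S)⁺=5.6835, hold=7.5665 ⇒ V=7.5665 continue | (k=3,j=1): S=135.1124, (K−S)⁺=0.0000, hold=2.1976 ⇒ V=2.1976 continue | (k=3,j=2): S=148.5668, (K−S)⁺=0.0000, hold=0.2944 ⇒ V=0.2944 continue | (k=3,j=3): S=163.3610, (K−S)⁺=0.0000, hold=0.0000 ⇒ V=0.0000 continue  boundary S*=-
step 2: (k=2,j=0): S=128.8493, (K−S)⁺=0.0000, hold=4.7519 ⇒ V=4.7519 continue | (k=2,j=1): S=141.6800, (K−S)⁺=0.0000, hold=1.2014 ⇒ V=1.2014 continue | (k=2,j=2): S=155.7884, (K−S)⁺=0.0000, hold=0.1404 ⇒ V=0.1404 continue  boundary S*=-
step 1: (k=1,j=0): S=135.1124, (K−S)⁺=0.0000, hold=2.8914 ⇒ V=2.8914 continue | (k=1,j=1): S=148.5668, (K−S)⁺=0.0000, hold=0.6461 ⇒ V=0.6461 continue  boundary S*=-
step 0: (k=0,j=0): S=141.6800, (K−S)⁺=0.0000, hold=1.7152 ⇒ V=1.7152 continue  boundary S*=-

price = 1.7152
boundary = - - - - - 111.7486 117.1805 122.8765
tree:
1.7152
2.8914 0.6461
4.7519 1.2014 0.1404
7.5665 2.1976 0.2944 0.0000
11.5742 3.9343 0.6170 0.0000 0.0000
16.8114 6.8379 1.2934 0.0000 0.0000 0.0000
21.9915 11.3795 2.7113 0.0000 0.0000 0.0000 0.0000
26.9315 16.8114 5.6835 0.0000 0.0000 0.0000 0.0000 0.0000
31.6425 21.9915 11.3795 0.0000 0.0000 0.0000 0.0000 0.0000 0.0000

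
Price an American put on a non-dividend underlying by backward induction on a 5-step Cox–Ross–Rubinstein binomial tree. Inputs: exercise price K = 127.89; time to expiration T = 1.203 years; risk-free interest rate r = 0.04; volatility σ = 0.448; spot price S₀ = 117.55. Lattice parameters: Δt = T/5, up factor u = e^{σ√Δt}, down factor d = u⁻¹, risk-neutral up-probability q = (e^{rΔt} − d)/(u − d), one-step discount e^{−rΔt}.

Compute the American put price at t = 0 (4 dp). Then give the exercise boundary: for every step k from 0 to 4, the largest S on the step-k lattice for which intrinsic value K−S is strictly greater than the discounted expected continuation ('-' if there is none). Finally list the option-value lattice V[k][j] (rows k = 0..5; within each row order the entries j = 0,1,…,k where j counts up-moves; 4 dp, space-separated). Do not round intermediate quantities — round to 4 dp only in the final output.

Δt=0.24060, u=1.24576, d=0.80272, q=0.46711, disc=e^(-rΔt)=0.99042
k=5 terminal: V=max(K-S,0) → 88.7118 67.0883 33.5302 0.0000 0.0000 0.0000
k=4: j=0 S=48.8068 intr=79.0832 cont=77.8583 V=79.0832[EX]; j=1 S=75.7446 intr=52.1454 cont=50.9205 V=52.1454[EX]; j=2 S=117.5500 intr=10.3400 cont=17.6968 V=17.6968[hold]; j=3 S=182.4289 intr=0.0000 cont=0.0000 V=0.0000[hold]; j=4 S=283.1162 intr=0.0000 cont=0.0000 V=0.0000[hold]  S*(4)=75.7446
k=3: j=0 S=60.8017 intr=67.0883 cont=65.8633 V=67.0883[EX]; j=1 S=94.3598 intr=33.5302 cont=35.7088 V=35.7088[hold]; j=2 S=146.4395 intr=0.0000 cont=9.3401 V=9.3401[hold]; j=3 S=227.2633 intr=0.0000 cont=0.0000 V=0.0000[hold]  S*(3)=60.8017
k=2: j=0 S=75.7446 intr=52.1454 cont=51.9284 V=52.1454[EX]; j=1 S=117.5500 intr=10.3400 cont=23.1677 V=23.1677[hold]; j=2 S=182.4289 intr=0.0000 cont=4.9296 V=4.9296[hold]  S*(2)=75.7446
k=1: j=0 S=94.3598 intr=33.5302 cont=38.2398 V=38.2398[hold]; j=1 S=146.4395 intr=0.0000 cont=14.5082 V=14.5082[hold]  S*(1)=-
k=0: j=0 S=117.5500 intr=10.3400 cont=26.8944 V=26.8944[hold]  S*(0)=-

price = 26.8944
boundary = - - 75.7446 60.8017 75.7446
tree:
26.8944
38.2398 14.5082
52.1454 23.1677 4.9296
67.0883 35.7088 9.3401 0.0000
79.0832 52.1454 17.6968 0.0000 0.0000
88.7118 67.0883 33.5302 0.0000 0.0000 0.0000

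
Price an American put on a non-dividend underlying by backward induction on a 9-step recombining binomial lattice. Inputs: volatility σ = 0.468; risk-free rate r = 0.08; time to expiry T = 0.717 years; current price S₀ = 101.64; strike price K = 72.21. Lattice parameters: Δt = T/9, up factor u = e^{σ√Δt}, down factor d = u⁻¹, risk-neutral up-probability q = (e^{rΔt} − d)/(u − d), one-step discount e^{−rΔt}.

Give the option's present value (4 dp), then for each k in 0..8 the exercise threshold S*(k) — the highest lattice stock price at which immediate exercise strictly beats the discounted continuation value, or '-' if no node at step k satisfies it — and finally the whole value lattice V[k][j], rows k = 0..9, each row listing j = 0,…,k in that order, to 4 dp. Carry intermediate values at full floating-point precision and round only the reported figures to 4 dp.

Δt=0.07967  u=1.14122  d=0.87626  q=0.49116  discount=0.99365
step 9 (expiry): payoffs max(K−S,0) = 41.2533 31.8929 19.7020 3.8250 0.0000 0.0000 0.0000 0.0000 0.0000 0.0000
step 8: (k=8,j=0): S=35.3282, (K−S)⁺=36.8818, hold=36.4230 ⇒ V=36.8818 exercise | (k=8,j=1): S=46.0106, (K−S)⁺=26.1994, hold=25.7407 ⇒ V=26.1994 exercise | (k=8,j=2): S=59.9230, (K−S)⁺=12.2870, hold=11.8283 ⇒ V=12.2870 exercise | (k=8,j=3): S=78.0421, (K−S)⁺=0.0000, hold=1.9339 ⇒ V=1.9339 continue | (k=8,j=4): S=101.6400, (K−S)⁺=0.0000, hold=0.0000 ⇒ V=0.0000 continue | (k=8,j=5): S=132.3733, (K−S)⁺=0.0000, hold=0.0000 ⇒ V=0.0000 continue | (k=8,j=6): S=172.3995, (K−S)⁺=0.0000, hold=0.0000 ⇒ V=0.0000 continue | (k=8,j=7): S=224.5286, (K−S)⁺=0.0000, hold=0.0000 ⇒ V=0.0000 continue | (k=8,j=8): S=292.4202, (K−S)⁺=0.0000, hold=0.0000 ⇒ V=0.0000 continue  boundary S*=59.9230
step 7: (k=7,j=0): S=40.3171, (K−S)⁺=31.8929, hold=31.4341 ⇒ V=31.8929 exercise | (k=7,j=1): S=52.5080, (K−S)⁺=19.7020, hold=19.2432 ⇒ V=19.7020 exercise | (k=7,j=2): S=68.3850, (K−S)⁺=3.8250, hold=7.1563 ⇒ V=7.1563 continue | (k=7,j=3): S=89.0629, (K−S)⁺=0.0000, hold=0.9778 ⇒ V=0.9778 continue | (k=7,j=4): S=115.9932, (K−S)⁺=0.0000, hold=0.0000 ⇒ V=0.0000 continue | (k=7,j=5): S=151.0665, (K−S)⁺=0.0000, hold=0.0000 ⇒ V=0.0000 continue | (k=7,j=6): S=196.7451, (K−S)⁺=0.0000, hold=0.0000 ⇒ V=0.0000 continue | (k=7,j=7): S=256.2356, (K−S)⁺=0.0000, hold=0.0000 ⇒ V=0.0000 continue  boundary S*=52.5080
step 6: (k=6,j=0): S=46.0106, (K−S)⁺=26.1994, hold=25.7407 ⇒ V=26.1994 exercise | (k=6,j=1): S=59.9230, (K−S)⁺=12.2870, hold=13.4541 ⇒ V=13.4541 continue | (k=6,j=2): S=78.0421, (K−S)⁺=0.0000, hold=4.0955 ⇒ V=4.0955 continue | (k=6,j=3): S=101.6400, (K−S)⁺=0.0000, hold=0.4944 ⇒ V=0.4944 continue | (k=6,j=4): S=132.3733, (K−S)⁺=0.0000, hold=0.0000 ⇒ V=0.0000 continue | (k=6,j=5): S=172.3995, (K−S)⁺=0.0000, hold=0.0000 ⇒ V=0.0000 continue | (k=6,j=6): S=224.5286, (K−S)⁺=0.0000, hold=0.0000 ⇒ V=0.0000 continue  boundary S*=46.0106
step 5: (k=5,j=0): S=52.5080, (K−S)⁺=19.7020, hold=19.8128 ⇒ V=19.8128 continue | (k=5,j=1): S=68.3850, (K−S)⁺=3.8250, hold=8.8013 ⇒ V=8.8013 continue | (k=5,j=2): S=89.0629, (K−S)⁺=0.0000, hold=2.3120 ⇒ V=2.3120 continue | (k=5,j=3): S=115.9932, (K−S)⁺=0.0000, hold=0.2500 ⇒ V=0.2500 continue | (k=5,j=4): S=151.0665, (K−S)⁺=0.0000, hold=0.0000 ⇒ V=0.0000 continue | (k=5,j=5): S=196.7451, (K−S)⁺=0.0000, hold=0.0000 ⇒ V=0.0000 continue  boundary S*=-
step 4: (k=4,j=0): S=59.9230, (K−S)⁺=12.2870, hold=14.3129 ⇒ V=14.3129 continue | (k=4,j=1): S=78.0421, (K−S)⁺=0.0000, hold=5.5784 ⇒ V=5.5784 continue | (k=4,j=2): S=101.6400, (K−S)⁺=0.0000, hold=1.2910 ⇒ V=1.2910 continue | (k=4,j=3): S=132.3733, (K−S)⁺=0.0000, hold=0.1264 ⇒ V=0.1264 continue | (k=4,j=4): S=172.3995, (K−S)⁺=0.0000, hold=0.0000 ⇒ V=0.0000 continue  boundary S*=-
step 3: (k=3,j=0): S=68.3850, (K−S)⁺=3.8250, hold=9.9592 ⇒ V=9.9592 continue | (k=3,j=1): S=89.0629, (K−S)⁺=0.0000, hold=3.4506 ⇒ V=3.4506 continue | (k=3,j=2): S=115.9932, (K−S)⁺=0.0000, hold=0.7144 ⇒ V=0.7144 continue | (k=3,j=3): S=151.0665, (K−S)⁺=0.0000, hold=0.0639 ⇒ V=0.0639 continue  boundary S*=-
step 2: (k=2,j=0): S=78.0421, (K−S)⁺=0.0000, hold=6.7195 ⇒ V=6.7195 continue | (k=2,j=1): S=101.6400, (K−S)⁺=0.0000, hold=2.0933 ⇒ V=2.0933 continue | (k=2,j=2): S=132.3733, (K−S)⁺=0.0000, hold=0.3924 ⇒ V=0.3924 continue  boundary S*=-
step 1: (k=1,j=0): S=89.0629, (K−S)⁺=0.0000, hold=4.4191 ⇒ V=4.4191 continue | (k=1,j=1): S=115.9932, (K−S)⁺=0.0000, hold=1.2499 ⇒ V=1.2499 continue  boundary S*=-
step 0: (k=0,j=0): S=101.6400, (K−S)⁺=0.0000, hold=2.8443 ⇒ V=2.8443 continue  boundary S*=-

price = 2.8443
boundary = - - - - - - 46.0106 52.5080 59.9230
tree:
2.8443
4.4191 1.2499
6.7195 2.0933 0.3924
9.9592 3.4506 0.7144 0.0639
14.3129 5.5784 1.2910 0.1264 0.0000
19.8128 8.8013 2.3120 0.2500 0.0000 0.0000
26.1994 13.4541 4.0955 0.4944 0.0000 0.0000 0.0000
31.8929 19.7020 7.1563 0.9778 0.0000 0.0000 0.0000 0.0000
36.8818 26.1994 12.2870 1.9339 0.0000 0.0000 0.0000 0.0000 0.0000
41.2533 31.8929 19.7020 3.8250 0.0000 0.0000 0.0000 0.0000 0.0000 0.0000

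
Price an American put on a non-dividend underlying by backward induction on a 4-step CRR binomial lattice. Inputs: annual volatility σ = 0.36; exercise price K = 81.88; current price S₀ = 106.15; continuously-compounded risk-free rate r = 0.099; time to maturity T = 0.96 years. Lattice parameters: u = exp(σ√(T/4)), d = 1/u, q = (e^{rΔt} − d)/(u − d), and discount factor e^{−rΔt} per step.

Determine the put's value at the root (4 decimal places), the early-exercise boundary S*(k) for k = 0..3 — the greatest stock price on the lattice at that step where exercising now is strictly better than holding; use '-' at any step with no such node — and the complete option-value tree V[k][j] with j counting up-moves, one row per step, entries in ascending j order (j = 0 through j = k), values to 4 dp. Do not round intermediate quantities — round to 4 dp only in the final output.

params: Δt=0.24000 u=1.19287 d=0.83831 q=0.52384 e^(-rΔt)=0.97652
t_4 payoffs: 29.4541 7.2810 0.0000 0.0000 0.0000
t_3: node(3,0) S=62.5373 payoff=19.3427 vs cont=17.4201 → 19.3427 [stop]  node(3,1) S=88.9870 payoff=0.0000 vs cont=3.3855 → 3.3855 [wait]  node(3,2) S=126.6233 payoff=0.0000 vs cont=0.0000 → 0.0000 [wait]  node(3,3) S=180.1776 payoff=0.0000 vs cont=0.0000 → 0.0000 [wait]  ⇒ S*(3)=62.5373
t_2: node(2,0) S=74.5990 payoff=7.2810 vs cont=10.7258 → 10.7258 [wait]  node(2,1) S=106.1500 payoff=0.0000 vs cont=1.5742 → 1.5742 [wait]  node(2,2) S=151.0453 payoff=0.0000 vs cont=0.0000 → 0.0000 [wait]  ⇒ S*(2)=-
t_1: node(1,0) S=88.9870 payoff=0.0000 vs cont=5.7926 → 5.7926 [wait]  node(1,1) S=126.6233 payoff=0.0000 vs cont=0.7320 → 0.7320 [wait]  ⇒ S*(1)=-
t_0: node(0,0) S=106.1500 payoff=0.0000 vs cont=3.0679 → 3.0679 [wait]  ⇒ S*(0)=-

price = 3.0679
boundary = - - - 62.5373
tree:
3.0679
5.7926 0.7320
10.7258 1.5742 0.0000
19.3427 3.3855 0.0000 0.0000
29.4541 7.2810 0.0000 0.0000 0.0000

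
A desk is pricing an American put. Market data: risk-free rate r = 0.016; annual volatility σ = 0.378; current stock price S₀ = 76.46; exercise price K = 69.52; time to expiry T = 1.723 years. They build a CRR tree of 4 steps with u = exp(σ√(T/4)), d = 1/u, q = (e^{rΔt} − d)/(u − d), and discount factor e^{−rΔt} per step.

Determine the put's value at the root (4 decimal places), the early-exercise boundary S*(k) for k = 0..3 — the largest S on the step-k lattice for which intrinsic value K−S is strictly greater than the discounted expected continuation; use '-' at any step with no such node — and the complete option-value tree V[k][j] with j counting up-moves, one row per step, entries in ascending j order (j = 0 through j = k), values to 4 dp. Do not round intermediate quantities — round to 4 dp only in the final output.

Δt=0.43075, u=1.28157, d=0.78029, q=0.45209, disc=e^(-rΔt)=0.99313
k=4 terminal: V=max(K-S,0) → 41.1759 22.9669 0.0000 0.0000 0.0000
k=3: j=0 S=36.3250 intr=33.1950 cont=32.7175 V=33.1950[EX]; j=1 S=59.6611 intr=9.8589 cont=12.4974 V=12.4974[hold]; j=2 S=97.9890 intr=0.0000 cont=0.0000 V=0.0000[hold]; j=3 S=160.9397 intr=0.0000 cont=0.0000 V=0.0000[hold]  S*(3)=36.3250
k=2: j=0 S=46.5531 intr=22.9669 cont=23.6741 V=23.6741[hold]; j=1 S=76.4600 intr=0.0000 cont=6.8004 V=6.8004[hold]; j=2 S=125.5799 intr=0.0000 cont=0.0000 V=0.0000[hold]  S*(2)=-
k=1: j=0 S=59.6611 intr=9.8589 cont=15.9354 V=15.9354[hold]; j=1 S=97.9890 intr=0.0000 cont=3.7004 V=3.7004[hold]  S*(1)=-
k=0: j=0 S=76.4600 intr=0.0000 cont=10.3326 V=10.3326[hold]  S*(0)=-

price = 10.3326
boundary = - - - 36.3250
tree:
10.3326
15.9354 3.7004
23.6741 6.8004 0.0000
33.1950 12.4974 0.0000 0.0000
41.1759 22.9669 0.0000 0.0000 0.0000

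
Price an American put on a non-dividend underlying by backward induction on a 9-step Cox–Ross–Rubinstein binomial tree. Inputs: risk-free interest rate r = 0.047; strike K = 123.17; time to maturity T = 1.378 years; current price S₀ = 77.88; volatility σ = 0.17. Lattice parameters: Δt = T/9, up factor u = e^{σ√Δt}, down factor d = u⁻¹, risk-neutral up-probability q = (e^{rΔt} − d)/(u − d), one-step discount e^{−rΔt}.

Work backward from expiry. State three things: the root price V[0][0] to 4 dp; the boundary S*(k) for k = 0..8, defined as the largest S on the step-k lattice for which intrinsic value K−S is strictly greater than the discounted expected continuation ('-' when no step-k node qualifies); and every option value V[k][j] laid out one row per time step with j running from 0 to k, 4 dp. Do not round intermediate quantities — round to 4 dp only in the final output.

price = 45.2900
boundary = 77.8800 83.2368 88.9620 95.0810 101.6209 108.6106 101.6209 108.6106 116.0811
tree:
45.2900
50.3020 39.9332
54.9915 45.2900 34.2080
59.3792 50.3020 39.9332 28.0890
63.4845 54.9915 45.2900 34.2080 21.5491
67.3256 59.3792 50.3020 39.9332 28.0890 14.5594
70.9195 63.4845 54.9915 45.2900 34.2080 21.5491 8.4207
74.2821 67.3256 59.3792 50.3020 39.9332 28.0890 14.5594 3.2542
77.4284 70.9195 63.4845 54.9915 45.2900 34.2080 21.5491 7.0889 0.0000
80.3721 74.2821 67.3256 59.3792 50.3020 39.9332 28.0890 14.5594 0.0000 0.0000

Δt=0.15311, u=1.06878, d=0.93564, q=0.53762, disc=e^(-rΔt)=0.99283
k=9 terminal: V=max(K-S,0) → 80.3721 74.2821 67.3256 59.3792 50.3020 39.9332 28.0890 14.5594 0.0000 0.0000
k=8: j=0 S=45.7416 intr=77.4284 cont=76.5452 V=77.4284[EX]; j=1 S=52.2505 intr=70.9195 cont=70.0363 V=70.9195[EX]; j=2 S=59.6855 intr=63.4845 cont=62.6013 V=63.4845[EX]; j=3 S=68.1785 intr=54.9915 cont=54.1083 V=54.9915[EX]; j=4 S=77.8800 intr=45.2900 cont=44.4068 V=45.2900[EX]; j=5 S=88.9620 intr=34.2080 cont=33.3248 V=34.2080[EX]; j=6 S=101.6209 intr=21.5491 cont=20.6659 V=21.5491[EX]; j=7 S=116.0811 intr=7.0889 cont=6.6837 V=7.0889[EX]; j=8 S=132.5990 intr=0.0000 cont=0.0000 V=0.0000[hold]  S*(8)=116.0811
k=7: j=0 S=48.8879 intr=74.2821 cont=73.3990 V=74.2821[EX]; j=1 S=55.8444 intr=67.3256 cont=66.4424 V=67.3256[EX]; j=2 S=63.7908 intr=59.3792 cont=58.4960 V=59.3792[EX]; j=3 S=72.8680 intr=50.3020 cont=49.4189 V=50.3020[EX]; j=4 S=83.2368 intr=39.9332 cont=39.0501 V=39.9332[EX]; j=5 S=95.0810 intr=28.0890 cont=27.2058 V=28.0890[EX]; j=6 S=108.6106 intr=14.5594 cont=13.6762 V=14.5594[EX]; j=7 S=124.0654 intr=0.0000 cont=3.2542 V=3.2542[hold]  S*(7)=108.6106
k=6: j=0 S=52.2505 intr=70.9195 cont=70.0363 V=70.9195[EX]; j=1 S=59.6855 intr=63.4845 cont=62.6013 V=63.4845[EX]; j=2 S=68.1785 intr=54.9915 cont=54.1083 V=54.9915[EX]; j=3 S=77.8800 intr=45.2900 cont=44.4068 V=45.2900[EX]; j=4 S=88.9620 intr=34.2080 cont=33.3248 V=34.2080[EX]; j=5 S=101.6209 intr=21.5491 cont=20.6659 V=21.5491[EX]; j=6 S=116.0811 intr=7.0889 cont=8.4207 V=8.4207[hold]  S*(6)=101.6209
k=5: j=0 S=55.8444 intr=67.3256 cont=66.4424 V=67.3256[EX]; j=1 S=63.7908 intr=59.3792 cont=58.4960 V=59.3792[EX]; j=2 S=72.8680 intr=50.3020 cont=49.4189 V=50.3020[EX]; j=3 S=83.2368 intr=39.9332 cont=39.0501 V=39.9332[EX]; j=4 S=95.0810 intr=28.0890 cont=27.2058 V=28.0890[EX]; j=5 S=108.6106 intr=14.5594 cont=14.3871 V=14.5594[EX]  S*(5)=108.6106
k=4: j=0 S=59.6855 intr=63.4845 cont=62.6013 V=63.4845[EX]; j=1 S=68.1785 intr=54.9915 cont=54.1083 V=54.9915[EX]; j=2 S=77.8800 intr=45.2900 cont=44.4068 V=45.2900[EX]; j=3 S=88.9620 intr=34.2080 cont=33.3248 V=34.2080[EX]; j=4 S=101.6209 intr=21.5491 cont=20.6659 V=21.5491[EX]  S*(4)=101.6209
k=3: j=0 S=63.7908 intr=59.3792 cont=58.4960 V=59.3792[EX]; j=1 S=72.8680 intr=50.3020 cont=49.4189 V=50.3020[EX]; j=2 S=83.2368 intr=39.9332 cont=39.0501 V=39.9332[EX]; j=3 S=95.0810 intr=28.0890 cont=27.2058 V=28.0890[EX]  S*(3)=95.0810
k=2: j=0 S=68.1785 intr=54.9915 cont=54.1083 V=54.9915[EX]; j=1 S=77.8800 intr=45.2900 cont=44.4068 V=45.2900[EX]; j=2 S=88.9620 intr=34.2080 cont=33.3248 V=34.2080[EX]  S*(2)=88.9620
k=1: j=0 S=72.8680 intr=50.3020 cont=49.4189 V=50.3020[EX]; j=1 S=83.2368 intr=39.9332 cont=39.0501 V=39.9332[EX]  S*(1)=83.2368
k=0: j=0 S=77.8800 intr=45.2900 cont=44.4068 V=45.2900[EX]  S*(0)=77.8800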